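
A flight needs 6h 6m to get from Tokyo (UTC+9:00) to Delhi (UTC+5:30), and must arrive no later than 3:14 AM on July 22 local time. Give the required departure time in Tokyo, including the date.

12:38 AM on July 22

Target arrival in UTC: 3:14 AM − 5:30 = 9:44 PM on Jul 21.
Subtract 6 hours and 6 minutes → departure 3:38 PM UTC on Jul 21.
Tokyo is UTC+9:00: 3:38 PM + 9:00 = 12:38 AM on Jul 22.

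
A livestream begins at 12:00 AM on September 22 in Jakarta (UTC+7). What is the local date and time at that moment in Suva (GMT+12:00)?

5:00 AM on Sep 22

In UTC: 12:00 AM − 7:00 = 5:00 PM on Sep 21.
Suva is UTC+12:00: 5:00 PM + 12:00 = 5:00 AM on Sep 22.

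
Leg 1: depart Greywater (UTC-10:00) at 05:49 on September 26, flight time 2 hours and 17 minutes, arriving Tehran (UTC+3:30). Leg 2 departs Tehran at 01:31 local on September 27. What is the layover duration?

3 hours 55 minutes

Convert departure to UTC: 05:49 + 10:00 = 15:49 UTC on Sep 26.
Add 2 hours and 17 minutes flight time → 18:06 UTC.
Tehran is UTC+3:30, so local arrival = 18:06 + 3:30 = 21:36 on Sep 26.
Layover = 01:31 − 21:36 (+1 day) = 3 hours 55 minutes.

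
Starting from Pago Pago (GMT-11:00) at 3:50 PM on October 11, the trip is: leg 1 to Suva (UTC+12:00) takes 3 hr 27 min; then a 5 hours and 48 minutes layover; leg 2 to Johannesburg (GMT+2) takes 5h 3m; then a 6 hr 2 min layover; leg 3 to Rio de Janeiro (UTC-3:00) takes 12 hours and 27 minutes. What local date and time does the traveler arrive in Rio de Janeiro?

8:37 AM on Oct 13

Convert departure to UTC: 3:50 PM + 11:00 = 2:50 AM UTC on Oct 12.
Add 3 hours and 27 minutes leg 1 → 6:17 AM UTC.
Add 5 hours 48 minutes layover in Suva → 12:05 PM UTC.
Add 5 hours 3 minutes leg 2 → 5:08 PM UTC.
Add 6 hours and 2 minutes layover in Johannesburg → 11:10 PM UTC.
Add 12 hours and 27 minutes leg 3 → 11:37 AM UTC (Oct 13).
Rio de Janeiro is UTC−3:00, so local arrival = 11:37 AM − 3:00 = 8:37 AM on Oct 13.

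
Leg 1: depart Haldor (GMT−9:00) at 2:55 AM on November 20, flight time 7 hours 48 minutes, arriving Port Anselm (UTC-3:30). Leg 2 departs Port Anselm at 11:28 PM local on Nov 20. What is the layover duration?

7 hours 15 minutes

Convert departure to UTC: 2:55 AM + 9:00 = 11:55 AM UTC on Nov 20.
Add 7 hours 48 minutes flight time → 7:43 PM UTC.
Port Anselm is UTC−3:30, so local arrival = 7:43 PM − 3:30 = 4:13 PM on Nov 20.
Layover = 11:28 PM − 4:13 PM = 7 hours 15 minutes.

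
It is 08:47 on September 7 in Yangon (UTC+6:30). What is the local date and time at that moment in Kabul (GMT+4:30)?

In UTC: 08:47 − 6:30 = 02:17 on Sep 7.
Kabul is UTC+4:30: 02:17 + 4:30 = 06:47 on Sep 7.

06:47 on Sep 7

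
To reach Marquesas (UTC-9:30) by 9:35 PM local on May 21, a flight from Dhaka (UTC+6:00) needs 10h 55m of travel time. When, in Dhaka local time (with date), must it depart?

Target arrival in UTC: 9:35 PM + 9:30 = 7:05 AM on May 22.
Subtract 10 hours 55 minutes → departure 8:10 PM UTC on May 21.
Dhaka is UTC+6:00: 8:10 PM + 6:00 = 2:10 AM on May 22.

2:10 AM on May 22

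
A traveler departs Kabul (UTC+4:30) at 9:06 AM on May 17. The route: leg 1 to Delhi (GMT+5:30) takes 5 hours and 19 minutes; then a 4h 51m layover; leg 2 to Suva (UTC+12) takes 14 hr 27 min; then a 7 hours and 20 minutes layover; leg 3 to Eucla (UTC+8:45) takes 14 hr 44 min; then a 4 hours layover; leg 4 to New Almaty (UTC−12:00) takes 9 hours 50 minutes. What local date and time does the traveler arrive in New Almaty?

5:07 AM on May 19

Convert departure to UTC: 9:06 AM − 4:30 = 4:36 AM UTC on May 17.
Add 5 hours 19 minutes leg 1 → 9:55 AM UTC.
Add 4 hours 51 minutes layover in Delhi → 2:46 PM UTC.
Add 14 hours 27 minutes leg 2 → 5:13 AM UTC (May 18).
Add 7 hours and 20 minutes layover in Suva → 12:33 PM UTC.
Add 14 hours and 44 minutes leg 3 → 3:17 AM UTC (May 19).
Add 4 hours layover in Eucla → 7:17 AM UTC.
Add 9 hours and 50 minutes leg 4 → 5:07 PM UTC.
New Almaty is UTC−12:00, so local arrival = 5:07 PM − 12:00 = 5:07 AM on May 19.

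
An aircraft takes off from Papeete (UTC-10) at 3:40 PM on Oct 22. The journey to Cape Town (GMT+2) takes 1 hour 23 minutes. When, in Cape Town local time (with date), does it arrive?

5:03 AM on October 23

Convert departure to UTC: 3:40 PM + 10:00 = 1:40 AM UTC on Oct 23.
Add 1 hour and 23 minutes travel time → 3:03 AM UTC.
Cape Town is UTC+2:00, so local arrival = 3:03 AM + 2:00 = 5:03 AM on Oct 23.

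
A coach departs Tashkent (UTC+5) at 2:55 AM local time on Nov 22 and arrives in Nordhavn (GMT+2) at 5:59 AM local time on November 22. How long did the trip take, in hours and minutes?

Departure in UTC: 2:55 AM − 5:00 = 9:55 PM on Nov 21.
Arrival in UTC: 5:59 AM − 2:00 = 3:59 AM on Nov 22.
Elapsed = 3:59 AM − 9:55 PM (+1 day) = 6 hours 4 minutes.

6 hours 4 minutes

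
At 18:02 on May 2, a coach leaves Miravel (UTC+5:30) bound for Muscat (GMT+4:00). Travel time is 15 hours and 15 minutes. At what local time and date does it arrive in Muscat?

07:47 on May 3

Convert departure to UTC: 18:02 − 5:30 = 12:32 UTC on May 2.
Add 15 hours and 15 minutes travel time → 03:47 UTC (May 3).
Muscat is UTC+4:00, so local arrival = 03:47 + 4:00 = 07:47 on May 3.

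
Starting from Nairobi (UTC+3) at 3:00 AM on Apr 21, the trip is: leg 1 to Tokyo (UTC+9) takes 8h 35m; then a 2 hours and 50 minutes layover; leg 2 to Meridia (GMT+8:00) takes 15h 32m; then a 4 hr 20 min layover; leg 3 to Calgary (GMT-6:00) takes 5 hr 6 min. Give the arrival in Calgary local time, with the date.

6:23 AM on Apr 22

Convert departure to UTC: 3:00 AM − 3:00 = 12:00 AM UTC on Apr 21.
Add 8 hours 35 minutes leg 1 → 8:35 AM UTC.
Add 2 hours 50 minutes layover in Tokyo → 11:25 AM UTC.
Add 15 hours 32 minutes leg 2 → 2:57 AM UTC (Apr 22).
Add 4 hours 20 minutes layover in Meridia → 7:17 AM UTC.
Add 5 hours and 6 minutes leg 3 → 12:23 PM UTC.
Calgary is UTC−6:00, so local arrival = 12:23 PM − 6:00 = 6:23 AM on Apr 22.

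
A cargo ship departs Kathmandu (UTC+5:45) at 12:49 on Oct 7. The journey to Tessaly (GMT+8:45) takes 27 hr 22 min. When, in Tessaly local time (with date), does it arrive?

19:11 on Oct 8

Tessaly is 3:00 ahead of Kathmandu.
After 27 hours and 22 minutes it is 16:11 (Oct 8) in Kathmandu.
Shift by the zone difference: 16:11 + 3:00 = 19:11 on Oct 8 in Tessaly.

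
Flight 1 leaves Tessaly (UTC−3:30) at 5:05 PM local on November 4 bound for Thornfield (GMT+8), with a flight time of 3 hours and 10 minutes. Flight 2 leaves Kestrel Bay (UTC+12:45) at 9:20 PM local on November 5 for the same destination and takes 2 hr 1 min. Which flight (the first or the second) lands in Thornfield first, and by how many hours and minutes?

the first, by 10 hours 51 minutes

Flight 1 in UTC: 5:05 PM + 3:30 = 8:35 PM on Nov 4.
+3 hours and 10 minutes → arrive 11:45 PM UTC on Nov 4.
Flight 2 in UTC: 9:20 PM − 12:45 = 8:35 AM on Nov 5.
+2 hours 1 minute → arrive 10:36 AM UTC on Nov 5.
Flight 1 lands earlier by 10 hours 51 minutes.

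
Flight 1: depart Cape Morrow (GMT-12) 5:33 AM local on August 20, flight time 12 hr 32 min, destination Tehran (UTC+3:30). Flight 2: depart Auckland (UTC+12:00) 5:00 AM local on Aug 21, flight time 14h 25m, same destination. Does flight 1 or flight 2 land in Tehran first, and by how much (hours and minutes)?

the first, by 1 hour 20 minutes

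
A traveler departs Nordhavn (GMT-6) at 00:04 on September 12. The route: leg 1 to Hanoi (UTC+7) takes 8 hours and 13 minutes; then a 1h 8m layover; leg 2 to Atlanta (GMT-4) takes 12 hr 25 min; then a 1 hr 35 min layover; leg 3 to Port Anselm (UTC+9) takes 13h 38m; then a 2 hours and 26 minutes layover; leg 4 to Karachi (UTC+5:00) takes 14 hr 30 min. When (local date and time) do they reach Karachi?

Convert departure to UTC: 00:04 + 6:00 = 06:04 UTC on Sep 12.
Add 8 hours and 13 minutes leg 1 → 14:17 UTC.
Add 1 hour and 8 minutes layover in Hanoi → 15:25 UTC.
Add 12 hours and 25 minutes leg 2 → 03:50 UTC (Sep 13).
Add 1 hour and 35 minutes layover in Atlanta → 05:25 UTC.
Add 13 hours 38 minutes leg 3 → 19:03 UTC.
Add 2 hours 26 minutes layover in Port Anselm → 21:29 UTC.
Add 14 hours and 30 minutes leg 4 → 11:59 UTC (Sep 14).
Karachi is UTC+5:00, so local arrival = 11:59 + 5:00 = 16:59 on Sep 14.

16:59 on September 14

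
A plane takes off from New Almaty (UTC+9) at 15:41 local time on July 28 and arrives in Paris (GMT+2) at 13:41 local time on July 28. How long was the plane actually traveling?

5 hours

Paris is 7:00 behind New Almaty.
Clock-face elapsed time (ignoring zones) is −2 hours.
Actual elapsed = −2 hours + 7:00 = 5 hours.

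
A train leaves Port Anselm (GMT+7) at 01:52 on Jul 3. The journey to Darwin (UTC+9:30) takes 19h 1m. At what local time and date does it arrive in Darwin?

23:23 on Jul 3

Convert departure to UTC: 01:52 − 7:00 = 18:52 UTC on Jul 2.
Add 19 hours and 1 minute travel time → 13:53 UTC (Jul 3).
Darwin is UTC+9:30, so local arrival = 13:53 + 9:30 = 23:23 on Jul 3.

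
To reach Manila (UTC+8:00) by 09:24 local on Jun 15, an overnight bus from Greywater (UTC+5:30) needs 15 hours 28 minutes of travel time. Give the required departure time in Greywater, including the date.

Target arrival in UTC: 09:24 − 8:00 = 01:24 on Jun 15.
Subtract 15 hours and 28 minutes → departure 09:56 UTC on Jun 14.
Greywater is UTC+5:30: 09:56 + 5:30 = 15:26 on Jun 14.

15:26 on Jun 14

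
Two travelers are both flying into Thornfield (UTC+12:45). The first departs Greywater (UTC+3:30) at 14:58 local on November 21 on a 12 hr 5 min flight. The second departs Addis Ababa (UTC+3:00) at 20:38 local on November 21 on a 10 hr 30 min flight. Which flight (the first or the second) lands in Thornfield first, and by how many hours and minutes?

the first, by 4 hours 35 minutes

Flight 1 in UTC: 14:58 − 3:30 = 11:28 on Nov 21.
+12 hours and 5 minutes → arrive 23:33 UTC on Nov 21.
Flight 2 in UTC: 20:38 − 3:00 = 17:38 on Nov 21.
+10 hours and 30 minutes → arrive 04:08 UTC on Nov 22.
Flight 1 lands earlier by 4 hours 35 minutes.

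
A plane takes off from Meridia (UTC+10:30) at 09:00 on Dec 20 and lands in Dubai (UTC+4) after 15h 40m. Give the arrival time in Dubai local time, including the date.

18:10 on December 20

Dubai is 6:30 behind Meridia.
After 15 hours 40 minutes it is 00:40 (Dec 21) in Meridia.
Shift by the zone difference: 00:40 − 6:30 = 18:10 on Dec 20 in Dubai.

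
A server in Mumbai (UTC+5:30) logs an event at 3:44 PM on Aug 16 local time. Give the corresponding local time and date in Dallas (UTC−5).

Dallas is 10:30 behind Mumbai.
Shift by the zone difference: 3:44 PM − 10:30 = 5:14 AM on Aug 16 in Dallas.

5:14 AM on Aug 16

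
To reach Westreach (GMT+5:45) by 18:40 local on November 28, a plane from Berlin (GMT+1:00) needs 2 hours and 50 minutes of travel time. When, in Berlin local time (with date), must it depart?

Target arrival in UTC: 18:40 − 5:45 = 12:55 on Nov 28.
Subtract 2 hours 50 minutes → departure 10:05 UTC on Nov 28.
Berlin is UTC+1:00: 10:05 + 1:00 = 11:05 on Nov 28.

11:05 on Nov 28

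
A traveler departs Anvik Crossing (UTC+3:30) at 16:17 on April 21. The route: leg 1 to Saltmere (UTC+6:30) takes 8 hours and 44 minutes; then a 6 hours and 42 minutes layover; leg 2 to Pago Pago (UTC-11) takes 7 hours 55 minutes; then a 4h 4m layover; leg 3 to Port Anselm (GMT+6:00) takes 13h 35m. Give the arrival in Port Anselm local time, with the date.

Convert departure to UTC: 16:17 − 3:30 = 12:47 UTC on Apr 21.
Add 8 hours 44 minutes leg 1 → 21:31 UTC.
Add 6 hours and 42 minutes layover in Saltmere → 04:13 UTC (Apr 22).
Add 7 hours and 55 minutes leg 2 → 12:08 UTC.
Add 4 hours 4 minutes layover in Pago Pago → 16:12 UTC.
Add 13 hours and 35 minutes leg 3 → 05:47 UTC (Apr 23).
Port Anselm is UTC+6:00, so local arrival = 05:47 + 6:00 = 11:47 on Apr 23.

11:47 on April 23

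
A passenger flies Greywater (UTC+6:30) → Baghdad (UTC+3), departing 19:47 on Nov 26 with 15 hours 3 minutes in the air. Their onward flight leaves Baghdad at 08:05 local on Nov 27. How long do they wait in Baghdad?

Convert departure to UTC: 19:47 − 6:30 = 13:17 UTC on Nov 26.
Add 15 hours and 3 minutes flight time → 04:20 UTC (Nov 27).
Baghdad is UTC+3:00, so local arrival = 04:20 + 3:00 = 07:20 on Nov 27.
Layover = 08:05 − 07:20 = 45 minutes.

45 minutes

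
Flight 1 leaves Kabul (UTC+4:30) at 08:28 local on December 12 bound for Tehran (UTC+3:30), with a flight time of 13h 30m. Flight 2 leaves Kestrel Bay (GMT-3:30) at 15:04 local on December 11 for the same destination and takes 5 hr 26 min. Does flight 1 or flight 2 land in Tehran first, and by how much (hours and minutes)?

Flight 1 in UTC: 08:28 − 4:30 = 03:58 on Dec 12.
+13 hours and 30 minutes → arrive 17:28 UTC on Dec 12.
Flight 2 in UTC: 15:04 + 3:30 = 18:34 on Dec 11.
+5 hours 26 minutes → arrive 00:00 UTC on Dec 12.
Flight 2 lands earlier by 17 hours 28 minutes.

the second, by 17 hours 28 minutes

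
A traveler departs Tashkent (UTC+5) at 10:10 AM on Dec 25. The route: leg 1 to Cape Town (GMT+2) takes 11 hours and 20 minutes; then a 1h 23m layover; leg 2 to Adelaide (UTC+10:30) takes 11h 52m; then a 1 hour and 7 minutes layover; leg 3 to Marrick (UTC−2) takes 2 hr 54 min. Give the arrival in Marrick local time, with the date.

7:46 AM on Dec 26

Convert departure to UTC: 10:10 AM − 5:00 = 5:10 AM UTC on Dec 25.
Add 11 hours 20 minutes leg 1 → 4:30 PM UTC.
Add 1 hour and 23 minutes layover in Cape Town → 5:53 PM UTC.
Add 11 hours and 52 minutes leg 2 → 5:45 AM UTC (Dec 26).
Add 1 hour 7 minutes layover in Adelaide → 6:52 AM UTC.
Add 2 hours and 54 minutes leg 3 → 9:46 AM UTC.
Marrick is UTC−2:00, so local arrival = 9:46 AM − 2:00 = 7:46 AM on Dec 26.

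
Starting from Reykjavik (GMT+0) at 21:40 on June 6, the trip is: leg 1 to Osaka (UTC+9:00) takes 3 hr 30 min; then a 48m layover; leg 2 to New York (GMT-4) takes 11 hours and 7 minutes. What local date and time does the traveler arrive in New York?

Reykjavik is at UTC+0, so departure is already 21:40 UTC on Jun 6.
Add 3 hours and 30 minutes leg 1 → 01:10 UTC (Jun 7).
Add 48 minutes layover in Osaka → 01:58 UTC.
Add 11 hours and 7 minutes leg 2 → 13:05 UTC.
New York is UTC−4:00, so local arrival = 13:05 − 4:00 = 09:05 on Jun 7.

09:05 on June 7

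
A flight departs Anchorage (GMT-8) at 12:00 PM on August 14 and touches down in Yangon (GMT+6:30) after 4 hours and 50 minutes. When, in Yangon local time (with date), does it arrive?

Yangon is 14:30 ahead of Anchorage.
After 4 hours 50 minutes it is 4:50 PM in Anchorage.
Shift by the zone difference: 4:50 PM + 14:30 = 7:20 AM on Aug 15 in Yangon.

7:20 AM on August 15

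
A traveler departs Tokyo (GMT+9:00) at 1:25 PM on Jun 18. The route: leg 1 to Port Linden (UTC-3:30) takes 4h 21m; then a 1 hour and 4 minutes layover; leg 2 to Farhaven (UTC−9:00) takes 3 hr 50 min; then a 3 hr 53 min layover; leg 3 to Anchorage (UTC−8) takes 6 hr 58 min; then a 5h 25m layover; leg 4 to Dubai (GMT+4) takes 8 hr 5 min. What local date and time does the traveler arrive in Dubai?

6:01 PM on June 19

Convert departure to UTC: 1:25 PM − 9:00 = 4:25 AM UTC on Jun 18.
Add 4 hours 21 minutes leg 1 → 8:46 AM UTC.
Add 1 hour and 4 minutes layover in Port Linden → 9:50 AM UTC.
Add 3 hours 50 minutes leg 2 → 1:40 PM UTC.
Add 3 hours and 53 minutes layover in Farhaven → 5:33 PM UTC.
Add 6 hours and 58 minutes leg 3 → 12:31 AM UTC (Jun 19).
Add 5 hours 25 minutes layover in Anchorage → 5:56 AM UTC.
Add 8 hours and 5 minutes leg 4 → 2:01 PM UTC.
Dubai is UTC+4:00, so local arrival = 2:01 PM + 4:00 = 6:01 PM on Jun 19.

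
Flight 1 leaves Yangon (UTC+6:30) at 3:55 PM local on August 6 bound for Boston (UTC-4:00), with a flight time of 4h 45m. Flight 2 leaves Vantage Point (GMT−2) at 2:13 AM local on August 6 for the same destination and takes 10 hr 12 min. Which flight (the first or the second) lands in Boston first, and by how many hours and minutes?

the first, by 15 minutes

Flight 1 in UTC: 3:55 PM − 6:30 = 9:25 AM on Aug 6.
+4 hours 45 minutes → arrive 2:10 PM UTC on Aug 6.
Flight 2 in UTC: 2:13 AM + 2:00 = 4:13 AM on Aug 6.
+10 hours 12 minutes → arrive 2:25 PM UTC on Aug 6.
Flight 1 lands earlier by 15 minutes.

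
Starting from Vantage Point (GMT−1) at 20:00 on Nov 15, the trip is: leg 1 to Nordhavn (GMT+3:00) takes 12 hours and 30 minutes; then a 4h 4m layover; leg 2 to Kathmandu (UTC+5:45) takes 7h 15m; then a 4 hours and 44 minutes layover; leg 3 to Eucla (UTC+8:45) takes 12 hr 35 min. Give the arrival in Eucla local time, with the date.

Convert departure to UTC: 20:00 + 1:00 = 21:00 UTC on Nov 15.
Add 12 hours and 30 minutes leg 1 → 09:30 UTC (Nov 16).
Add 4 hours 4 minutes layover in Nordhavn → 13:34 UTC.
Add 7 hours 15 minutes leg 2 → 20:49 UTC.
Add 4 hours and 44 minutes layover in Kathmandu → 01:33 UTC (Nov 17).
Add 12 hours and 35 minutes leg 3 → 14:08 UTC.
Eucla is UTC+8:45, so local arrival = 14:08 + 8:45 = 22:53 on Nov 17.

22:53 on November 17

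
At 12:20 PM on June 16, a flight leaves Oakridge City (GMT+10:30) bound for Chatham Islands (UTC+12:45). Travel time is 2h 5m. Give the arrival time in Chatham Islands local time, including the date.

4:40 PM on June 16

Chatham Islands is 2:15 ahead of Oakridge City.
After 2 hours and 5 minutes it is 2:25 PM in Oakridge City.
Shift by the zone difference: 2:25 PM + 2:15 = 4:40 PM on Jun 16 in Chatham Islands.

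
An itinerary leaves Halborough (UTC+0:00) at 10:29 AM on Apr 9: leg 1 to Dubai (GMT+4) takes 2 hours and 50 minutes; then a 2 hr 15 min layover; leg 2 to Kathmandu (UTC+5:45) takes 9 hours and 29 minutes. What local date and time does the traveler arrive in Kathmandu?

6:48 AM on April 10

Halborough is at UTC+0, so departure is already 10:29 AM UTC on Apr 9.
Add 2 hours and 50 minutes leg 1 → 1:19 PM UTC.
Add 2 hours and 15 minutes layover in Dubai → 3:34 PM UTC.
Add 9 hours and 29 minutes leg 2 → 1:03 AM UTC (Apr 10).
Kathmandu is UTC+5:45, so local arrival = 1:03 AM + 5:45 = 6:48 AM on Apr 10.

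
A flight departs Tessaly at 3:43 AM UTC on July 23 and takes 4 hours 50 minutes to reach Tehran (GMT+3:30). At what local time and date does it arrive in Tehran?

Departure is given in UTC: 3:43 AM on Jul 23.
Add 4 hours and 50 minutes → 8:33 AM UTC.
Tehran is UTC+3:30: 8:33 AM + 3:30 = 12:03 PM on Jul 23.

12:03 PM on July 23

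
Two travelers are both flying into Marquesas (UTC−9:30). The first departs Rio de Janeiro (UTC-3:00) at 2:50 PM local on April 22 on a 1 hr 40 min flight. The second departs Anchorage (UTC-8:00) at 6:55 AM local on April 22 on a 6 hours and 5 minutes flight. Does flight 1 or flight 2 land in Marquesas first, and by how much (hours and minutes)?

the first, by 1 hour 30 minutes

Flight 1 in UTC: 2:50 PM + 3:00 = 5:50 PM on Apr 22.
+1 hour and 40 minutes → arrive 7:30 PM UTC on Apr 22.
Flight 2 in UTC: 6:55 AM + 8:00 = 2:55 PM on Apr 22.
+6 hours and 5 minutes → arrive 9:00 PM UTC on Apr 22.
Flight 1 lands earlier by 1 hour 30 minutes.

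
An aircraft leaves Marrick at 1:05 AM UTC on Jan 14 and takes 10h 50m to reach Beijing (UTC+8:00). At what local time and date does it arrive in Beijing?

7:55 PM on January 14

Departure is given in UTC: 1:05 AM on Jan 14.
Add 10 hours 50 minutes → 11:55 AM UTC.
Beijing is UTC+8:00: 11:55 AM + 8:00 = 7:55 PM on Jan 14.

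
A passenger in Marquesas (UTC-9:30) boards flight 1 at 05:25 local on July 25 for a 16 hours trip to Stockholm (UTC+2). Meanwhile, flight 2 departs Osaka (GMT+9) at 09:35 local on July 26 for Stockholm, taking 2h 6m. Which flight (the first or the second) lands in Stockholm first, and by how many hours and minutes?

Flight 1 in UTC: 05:25 + 9:30 = 14:55 on Jul 25.
+16 hours → arrive 06:55 UTC on Jul 26.
Flight 2 in UTC: 09:35 − 9:00 = 00:35 on Jul 26.
+2 hours and 6 minutes → arrive 02:41 UTC on Jul 26.
Flight 2 lands earlier by 4 hours 14 minutes.

the second, by 4 hours 14 minutes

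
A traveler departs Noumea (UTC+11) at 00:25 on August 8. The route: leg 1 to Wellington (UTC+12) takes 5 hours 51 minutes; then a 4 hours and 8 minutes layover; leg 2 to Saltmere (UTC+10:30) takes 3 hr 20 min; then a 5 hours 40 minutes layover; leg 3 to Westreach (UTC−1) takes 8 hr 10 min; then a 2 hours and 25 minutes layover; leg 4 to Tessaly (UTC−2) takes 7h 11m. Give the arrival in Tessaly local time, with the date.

Convert departure to UTC: 00:25 − 11:00 = 13:25 UTC on Aug 7.
Add 5 hours 51 minutes leg 1 → 19:16 UTC.
Add 4 hours 8 minutes layover in Wellington → 23:24 UTC.
Add 3 hours 20 minutes leg 2 → 02:44 UTC (Aug 8).
Add 5 hours and 40 minutes layover in Saltmere → 08:24 UTC.
Add 8 hours 10 minutes leg 3 → 16:34 UTC.
Add 2 hours 25 minutes layover in Westreach → 18:59 UTC.
Add 7 hours 11 minutes leg 4 → 02:10 UTC (Aug 9).
Tessaly is UTC−2:00, so local arrival = 02:10 − 2:00 = 00:10 on Aug 9.

00:10 on Aug 9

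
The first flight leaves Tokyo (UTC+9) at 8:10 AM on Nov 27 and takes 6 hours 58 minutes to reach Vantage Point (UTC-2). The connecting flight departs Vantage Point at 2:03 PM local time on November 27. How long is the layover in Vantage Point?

Convert departure to UTC: 8:10 AM − 9:00 = 11:10 PM UTC on Nov 26.
Add 6 hours 58 minutes flight time → 6:08 AM UTC (Nov 27).
Vantage Point is UTC−2:00, so local arrival = 6:08 AM − 2:00 = 4:08 AM on Nov 27.
Layover = 2:03 PM − 4:08 AM = 9 hours 55 minutes.

9 hours 55 minutes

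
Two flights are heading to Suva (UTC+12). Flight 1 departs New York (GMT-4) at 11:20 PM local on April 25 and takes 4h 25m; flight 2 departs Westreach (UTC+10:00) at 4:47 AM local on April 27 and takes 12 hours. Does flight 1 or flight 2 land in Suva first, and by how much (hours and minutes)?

Flight 1 in UTC: 11:20 PM + 4:00 = 3:20 AM on Apr 26.
+4 hours 25 minutes → arrive 7:45 AM UTC on Apr 26.
Flight 2 in UTC: 4:47 AM − 10:00 = 6:47 PM on Apr 26.
+12 hours → arrive 6:47 AM UTC on Apr 27.
Flight 1 lands earlier by 23 hours 2 minutes.

the first, by 23 hours 2 minutes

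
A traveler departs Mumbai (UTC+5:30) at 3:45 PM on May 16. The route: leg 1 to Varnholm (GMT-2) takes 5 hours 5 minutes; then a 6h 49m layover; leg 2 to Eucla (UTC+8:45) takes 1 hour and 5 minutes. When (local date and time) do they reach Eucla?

Convert departure to UTC: 3:45 PM − 5:30 = 10:15 AM UTC on May 16.
Add 5 hours and 5 minutes leg 1 → 3:20 PM UTC.
Add 6 hours and 49 minutes layover in Varnholm → 10:09 PM UTC.
Add 1 hour and 5 minutes leg 2 → 11:14 PM UTC.
Eucla is UTC+8:45, so local arrival = 11:14 PM + 8:45 = 7:59 AM on May 17.

7:59 AM on May 17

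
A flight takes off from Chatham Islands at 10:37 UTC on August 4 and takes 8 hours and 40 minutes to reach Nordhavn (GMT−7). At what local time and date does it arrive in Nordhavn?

Departure is given in UTC: 10:37 on Aug 4.
Add 8 hours and 40 minutes → 19:17 UTC.
Nordhavn is UTC−7:00: 19:17 − 7:00 = 12:17 on Aug 4.

12:17 on August 4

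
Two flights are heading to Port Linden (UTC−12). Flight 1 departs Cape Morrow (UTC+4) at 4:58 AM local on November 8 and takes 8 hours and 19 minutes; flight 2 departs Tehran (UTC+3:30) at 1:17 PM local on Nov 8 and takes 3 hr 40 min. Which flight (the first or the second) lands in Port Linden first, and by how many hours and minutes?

the first, by 4 hours 10 minutes

Flight 1 in UTC: 4:58 AM − 4:00 = 12:58 AM on Nov 8.
+8 hours and 19 minutes → arrive 9:17 AM UTC on Nov 8.
Flight 2 in UTC: 1:17 PM − 3:30 = 9:47 AM on Nov 8.
+3 hours 40 minutes → arrive 1:27 PM UTC on Nov 8.
Flight 1 lands earlier by 4 hours 10 minutes.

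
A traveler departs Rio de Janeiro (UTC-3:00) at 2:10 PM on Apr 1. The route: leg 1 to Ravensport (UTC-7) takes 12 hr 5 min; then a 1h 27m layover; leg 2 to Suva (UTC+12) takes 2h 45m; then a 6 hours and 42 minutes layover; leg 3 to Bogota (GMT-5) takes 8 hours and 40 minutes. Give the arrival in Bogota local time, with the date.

Convert departure to UTC: 2:10 PM + 3:00 = 5:10 PM UTC on Apr 1.
Add 12 hours and 5 minutes leg 1 → 5:15 AM UTC (Apr 2).
Add 1 hour 27 minutes layover in Ravensport → 6:42 AM UTC.
Add 2 hours 45 minutes leg 2 → 9:27 AM UTC.
Add 6 hours 42 minutes layover in Suva → 4:09 PM UTC.
Add 8 hours and 40 minutes leg 3 → 12:49 AM UTC (Apr 3).
Bogota is UTC−5:00, so local arrival = 12:49 AM − 5:00 = 7:49 PM on Apr 2.

7:49 PM on April 2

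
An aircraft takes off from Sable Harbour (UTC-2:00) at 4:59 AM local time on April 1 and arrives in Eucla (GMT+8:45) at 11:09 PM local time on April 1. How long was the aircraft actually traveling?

Eucla is 10:45 ahead of Sable Harbour.
Clock-face elapsed time (ignoring zones) is 18 hours 10 minutes.
Actual elapsed = 18 hours 10 minutes − 10:45 = 7 hours 25 minutes.

7 hours 25 minutes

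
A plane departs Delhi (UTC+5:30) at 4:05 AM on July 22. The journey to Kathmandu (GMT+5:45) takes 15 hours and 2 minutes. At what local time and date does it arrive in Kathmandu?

7:22 PM on July 22

Convert departure to UTC: 4:05 AM − 5:30 = 10:35 PM UTC on Jul 21.
Add 15 hours and 2 minutes travel time → 1:37 PM UTC (Jul 22).
Kathmandu is UTC+5:45, so local arrival = 1:37 PM + 5:45 = 7:22 PM on Jul 22.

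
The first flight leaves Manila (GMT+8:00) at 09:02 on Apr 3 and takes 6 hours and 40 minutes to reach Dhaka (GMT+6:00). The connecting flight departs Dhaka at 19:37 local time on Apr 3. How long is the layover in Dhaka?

Convert departure to UTC: 09:02 − 8:00 = 01:02 UTC on Apr 3.
Add 6 hours and 40 minutes flight time → 07:42 UTC.
Dhaka is UTC+6:00, so local arrival = 07:42 + 6:00 = 13:42 on Apr 3.
Layover = 19:37 − 13:42 = 5 hours 55 minutes.

5 hours 55 minutes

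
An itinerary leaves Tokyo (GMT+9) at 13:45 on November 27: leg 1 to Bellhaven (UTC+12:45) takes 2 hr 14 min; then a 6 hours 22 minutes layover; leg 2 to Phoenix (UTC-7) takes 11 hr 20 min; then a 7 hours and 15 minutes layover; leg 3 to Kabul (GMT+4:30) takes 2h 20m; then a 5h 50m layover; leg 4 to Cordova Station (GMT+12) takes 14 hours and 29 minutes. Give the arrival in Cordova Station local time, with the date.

Convert departure to UTC: 13:45 − 9:00 = 04:45 UTC on Nov 27.
Add 2 hours and 14 minutes leg 1 → 06:59 UTC.
Add 6 hours and 22 minutes layover in Bellhaven → 13:21 UTC.
Add 11 hours 20 minutes leg 2 → 00:41 UTC (Nov 28).
Add 7 hours and 15 minutes layover in Phoenix → 07:56 UTC.
Add 2 hours 20 minutes leg 3 → 10:16 UTC.
Add 5 hours 50 minutes layover in Kabul → 16:06 UTC.
Add 14 hours 29 minutes leg 4 → 06:35 UTC (Nov 29).
Cordova Station is UTC+12:00, so local arrival = 06:35 + 12:00 = 18:35 on Nov 29.

18:35 on November 29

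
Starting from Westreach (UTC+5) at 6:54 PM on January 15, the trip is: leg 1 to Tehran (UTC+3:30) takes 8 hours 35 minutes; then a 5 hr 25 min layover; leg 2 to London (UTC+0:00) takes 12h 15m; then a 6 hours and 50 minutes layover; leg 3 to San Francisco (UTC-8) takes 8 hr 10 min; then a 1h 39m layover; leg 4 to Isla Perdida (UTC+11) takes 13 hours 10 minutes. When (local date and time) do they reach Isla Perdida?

8:58 AM on Jan 18

Convert departure to UTC: 6:54 PM − 5:00 = 1:54 PM UTC on Jan 15.
Add 8 hours and 35 minutes leg 1 → 10:29 PM UTC.
Add 5 hours and 25 minutes layover in Tehran → 3:54 AM UTC (Jan 16).
Add 12 hours and 15 minutes leg 2 → 4:09 PM UTC.
Add 6 hours and 50 minutes layover in London → 10:59 PM UTC.
Add 8 hours and 10 minutes leg 3 → 7:09 AM UTC (Jan 17).
Add 1 hour and 39 minutes layover in San Francisco → 8:48 AM UTC.
Add 13 hours and 10 minutes leg 4 → 9:58 PM UTC.
Isla Perdida is UTC+11:00, so local arrival = 9:58 PM + 11:00 = 8:58 AM on Jan 18.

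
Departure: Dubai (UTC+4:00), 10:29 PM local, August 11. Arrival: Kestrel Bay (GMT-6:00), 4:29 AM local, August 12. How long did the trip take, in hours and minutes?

Kestrel Bay is 10:00 behind Dubai.
Clock-face elapsed time (ignoring zones) is 6 hours.
Actual elapsed = 6 hours + 10:00 = 16 hours.

16 hours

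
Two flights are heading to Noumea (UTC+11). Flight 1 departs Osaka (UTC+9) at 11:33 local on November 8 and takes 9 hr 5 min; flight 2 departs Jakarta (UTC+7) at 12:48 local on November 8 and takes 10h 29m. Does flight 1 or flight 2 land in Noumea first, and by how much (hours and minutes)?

the first, by 4 hours 39 minutes

Flight 1 in UTC: 11:33 − 9:00 = 02:33 on Nov 8.
+9 hours and 5 minutes → arrive 11:38 UTC on Nov 8.
Flight 2 in UTC: 12:48 − 7:00 = 05:48 on Nov 8.
+10 hours 29 minutes → arrive 16:17 UTC on Nov 8.
Flight 1 lands earlier by 4 hours 39 minutes.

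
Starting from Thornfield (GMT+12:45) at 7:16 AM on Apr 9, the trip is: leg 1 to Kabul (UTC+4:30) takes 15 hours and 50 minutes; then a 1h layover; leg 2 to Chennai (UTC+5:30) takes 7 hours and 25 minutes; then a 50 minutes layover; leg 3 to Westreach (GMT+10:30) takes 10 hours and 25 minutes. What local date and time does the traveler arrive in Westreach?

4:31 PM on April 10

Convert departure to UTC: 7:16 AM − 12:45 = 6:31 PM UTC on Apr 8.
Add 15 hours 50 minutes leg 1 → 10:21 AM UTC (Apr 9).
Add 1 hour layover in Kabul → 11:21 AM UTC.
Add 7 hours and 25 minutes leg 2 → 6:46 PM UTC.
Add 50 minutes layover in Chennai → 7:36 PM UTC.
Add 10 hours and 25 minutes leg 3 → 6:01 AM UTC (Apr 10).
Westreach is UTC+10:30, so local arrival = 6:01 AM + 10:30 = 4:31 PM on Apr 10.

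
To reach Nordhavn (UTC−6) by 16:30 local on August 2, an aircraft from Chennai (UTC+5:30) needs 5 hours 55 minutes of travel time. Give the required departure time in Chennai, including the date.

22:05 on August 2

Target arrival in UTC: 16:30 + 6:00 = 22:30 on Aug 2.
Subtract 5 hours 55 minutes → departure 16:35 UTC on Aug 2.
Chennai is UTC+5:30: 16:35 + 5:30 = 22:05 on Aug 2.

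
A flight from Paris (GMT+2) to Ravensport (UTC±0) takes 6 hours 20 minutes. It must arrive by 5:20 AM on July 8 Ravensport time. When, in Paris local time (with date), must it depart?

1:00 AM on Jul 8

Target arrival is already UTC: 5:20 AM on Jul 8.
Subtract 6 hours 20 minutes → departure 11:00 PM UTC on Jul 7.
Paris is UTC+2:00: 11:00 PM + 2:00 = 1:00 AM on Jul 8.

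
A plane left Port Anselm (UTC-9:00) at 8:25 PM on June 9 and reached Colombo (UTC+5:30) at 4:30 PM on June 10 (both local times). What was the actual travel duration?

5 hours 35 minutes

Colombo is 14:30 ahead of Port Anselm.
Clock-face elapsed time (ignoring zones) is 20 hours 5 minutes.
Actual elapsed = 20 hours 5 minutes − 14:30 = 5 hours 35 minutes.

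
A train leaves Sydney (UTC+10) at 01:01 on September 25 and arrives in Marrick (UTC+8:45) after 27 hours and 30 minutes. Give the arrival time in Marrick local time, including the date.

Convert departure to UTC: 01:01 − 10:00 = 15:01 UTC on Sep 24.
Add 27 hours 30 minutes travel time → 18:31 UTC (Sep 25).
Marrick is UTC+8:45, so local arrival = 18:31 + 8:45 = 03:16 on Sep 26.

03:16 on Sep 26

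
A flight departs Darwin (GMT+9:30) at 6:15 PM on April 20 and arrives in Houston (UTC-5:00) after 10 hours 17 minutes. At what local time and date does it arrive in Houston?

Houston is 14:30 behind Darwin.
After 10 hours 17 minutes it is 4:32 AM (Apr 21) in Darwin.
Shift by the zone difference: 4:32 AM − 14:30 = 2:02 PM on Apr 20 in Houston.

2:02 PM on April 20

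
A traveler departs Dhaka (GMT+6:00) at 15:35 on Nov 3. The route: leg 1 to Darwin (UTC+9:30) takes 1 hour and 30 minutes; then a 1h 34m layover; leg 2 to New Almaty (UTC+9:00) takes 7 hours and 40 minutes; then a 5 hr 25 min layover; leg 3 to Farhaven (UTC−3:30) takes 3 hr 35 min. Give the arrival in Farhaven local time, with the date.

Convert departure to UTC: 15:35 − 6:00 = 09:35 UTC on Nov 3.
Add 1 hour 30 minutes leg 1 → 11:05 UTC.
Add 1 hour and 34 minutes layover in Darwin → 12:39 UTC.
Add 7 hours 40 minutes leg 2 → 20:19 UTC.
Add 5 hours and 25 minutes layover in New Almaty → 01:44 UTC (Nov 4).
Add 3 hours and 35 minutes leg 3 → 05:19 UTC.
Farhaven is UTC−3:30, so local arrival = 05:19 − 3:30 = 01:49 on Nov 4.

01:49 on Nov 4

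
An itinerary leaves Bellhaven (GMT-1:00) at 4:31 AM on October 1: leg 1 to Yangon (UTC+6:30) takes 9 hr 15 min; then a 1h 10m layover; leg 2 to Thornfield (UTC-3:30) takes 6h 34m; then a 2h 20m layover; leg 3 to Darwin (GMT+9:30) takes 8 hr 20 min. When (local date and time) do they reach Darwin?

6:40 PM on Oct 2

Convert departure to UTC: 4:31 AM + 1:00 = 5:31 AM UTC on Oct 1.
Add 9 hours and 15 minutes leg 1 → 2:46 PM UTC.
Add 1 hour 10 minutes layover in Yangon → 3:56 PM UTC.
Add 6 hours 34 minutes leg 2 → 10:30 PM UTC.
Add 2 hours 20 minutes layover in Thornfield → 12:50 AM UTC (Oct 2).
Add 8 hours and 20 minutes leg 3 → 9:10 AM UTC.
Darwin is UTC+9:30, so local arrival = 9:10 AM + 9:30 = 6:40 PM on Oct 2.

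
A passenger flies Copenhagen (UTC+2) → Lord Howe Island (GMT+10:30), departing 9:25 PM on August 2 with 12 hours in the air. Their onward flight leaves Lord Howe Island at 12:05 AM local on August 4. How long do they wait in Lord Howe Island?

Convert departure to UTC: 9:25 PM − 2:00 = 7:25 PM UTC on Aug 2.
Add 12 hours flight time → 7:25 AM UTC (Aug 3).
Lord Howe Island is UTC+10:30, so local arrival = 7:25 AM + 10:30 = 5:55 PM on Aug 3.
Layover = 12:05 AM − 5:55 PM (+1 day) = 6 hours 10 minutes.

6 hours 10 minutes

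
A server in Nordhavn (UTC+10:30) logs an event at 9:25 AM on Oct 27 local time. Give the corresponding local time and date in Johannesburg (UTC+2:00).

12:55 AM on October 27

In UTC: 9:25 AM − 10:30 = 10:55 PM on Oct 26.
Johannesburg is UTC+2:00: 10:55 PM + 2:00 = 12:55 AM on Oct 27.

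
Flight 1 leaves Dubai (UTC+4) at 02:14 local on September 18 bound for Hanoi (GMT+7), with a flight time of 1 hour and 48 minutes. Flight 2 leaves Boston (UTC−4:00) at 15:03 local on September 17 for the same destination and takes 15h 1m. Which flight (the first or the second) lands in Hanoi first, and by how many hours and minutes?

Flight 1 in UTC: 02:14 − 4:00 = 22:14 on Sep 17.
+1 hour 48 minutes → arrive 00:02 UTC on Sep 18.
Flight 2 in UTC: 15:03 + 4:00 = 19:03 on Sep 17.
+15 hours and 1 minute → arrive 10:04 UTC on Sep 18.
Flight 1 lands earlier by 10 hours 2 minutes.

the first, by 10 hours 2 minutes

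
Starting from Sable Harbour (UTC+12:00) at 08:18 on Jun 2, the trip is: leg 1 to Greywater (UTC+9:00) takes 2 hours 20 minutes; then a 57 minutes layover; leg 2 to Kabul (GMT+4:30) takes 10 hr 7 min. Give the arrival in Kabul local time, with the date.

14:12 on June 2

Convert departure to UTC: 08:18 − 12:00 = 20:18 UTC on Jun 1.
Add 2 hours and 20 minutes leg 1 → 22:38 UTC.
Add 57 minutes layover in Greywater → 23:35 UTC.
Add 10 hours 7 minutes leg 2 → 09:42 UTC (Jun 2).
Kabul is UTC+4:30, so local arrival = 09:42 + 4:30 = 14:12 on Jun 2.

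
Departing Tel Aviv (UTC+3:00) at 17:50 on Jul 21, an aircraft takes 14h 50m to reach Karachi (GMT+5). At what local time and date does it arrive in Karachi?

Convert departure to UTC: 17:50 − 3:00 = 14:50 UTC on Jul 21.
Add 14 hours 50 minutes travel time → 05:40 UTC (Jul 22).
Karachi is UTC+5:00, so local arrival = 05:40 + 5:00 = 10:40 on Jul 22.

10:40 on July 22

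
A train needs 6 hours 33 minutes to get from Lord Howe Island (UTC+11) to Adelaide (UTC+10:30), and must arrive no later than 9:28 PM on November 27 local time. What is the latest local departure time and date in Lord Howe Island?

3:25 PM on November 27

Target arrival in UTC: 9:28 PM − 10:30 = 10:58 AM on Nov 27.
Subtract 6 hours and 33 minutes → departure 4:25 AM UTC on Nov 27.
Lord Howe Island is UTC+11:00: 4:25 AM + 11:00 = 3:25 PM on Nov 27.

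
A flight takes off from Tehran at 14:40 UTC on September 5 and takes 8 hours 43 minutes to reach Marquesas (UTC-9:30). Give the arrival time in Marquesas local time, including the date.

Departure is given in UTC: 14:40 on Sep 5.
Add 8 hours and 43 minutes → 23:23 UTC.
Marquesas is UTC−9:30: 23:23 − 9:30 = 13:53 on Sep 5.

13:53 on Sep 5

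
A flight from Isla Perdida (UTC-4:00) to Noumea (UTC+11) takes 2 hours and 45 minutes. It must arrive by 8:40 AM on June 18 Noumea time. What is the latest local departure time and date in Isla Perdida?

Target arrival in UTC: 8:40 AM − 11:00 = 9:40 PM on Jun 17.
Subtract 2 hours 45 minutes → departure 6:55 PM UTC on Jun 17.
Isla Perdida is UTC−4:00: 6:55 PM − 4:00 = 2:55 PM on Jun 17.

2:55 PM on June 17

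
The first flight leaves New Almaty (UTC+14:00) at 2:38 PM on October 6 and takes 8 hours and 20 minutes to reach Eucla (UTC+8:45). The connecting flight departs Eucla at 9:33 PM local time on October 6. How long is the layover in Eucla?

3 hours 50 minutes

Convert departure to UTC: 2:38 PM − 14:00 = 12:38 AM UTC on Oct 6.
Add 8 hours and 20 minutes flight time → 8:58 AM UTC.
Eucla is UTC+8:45, so local arrival = 8:58 AM + 8:45 = 5:43 PM on Oct 6.
Layover = 9:33 PM − 5:43 PM = 3 hours 50 minutes.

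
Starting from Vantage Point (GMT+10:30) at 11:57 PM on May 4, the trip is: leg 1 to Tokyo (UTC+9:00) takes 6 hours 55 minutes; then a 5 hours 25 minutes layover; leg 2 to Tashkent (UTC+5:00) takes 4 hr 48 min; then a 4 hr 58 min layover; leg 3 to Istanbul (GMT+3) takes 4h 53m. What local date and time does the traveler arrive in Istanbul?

7:26 PM on May 5

Convert departure to UTC: 11:57 PM − 10:30 = 1:27 PM UTC on May 4.
Add 6 hours and 55 minutes leg 1 → 8:22 PM UTC.
Add 5 hours 25 minutes layover in Tokyo → 1:47 AM UTC (May 5).
Add 4 hours and 48 minutes leg 2 → 6:35 AM UTC.
Add 4 hours and 58 minutes layover in Tashkent → 11:33 AM UTC.
Add 4 hours 53 minutes leg 3 → 4:26 PM UTC.
Istanbul is UTC+3:00, so local arrival = 4:26 PM + 3:00 = 7:26 PM on May 5.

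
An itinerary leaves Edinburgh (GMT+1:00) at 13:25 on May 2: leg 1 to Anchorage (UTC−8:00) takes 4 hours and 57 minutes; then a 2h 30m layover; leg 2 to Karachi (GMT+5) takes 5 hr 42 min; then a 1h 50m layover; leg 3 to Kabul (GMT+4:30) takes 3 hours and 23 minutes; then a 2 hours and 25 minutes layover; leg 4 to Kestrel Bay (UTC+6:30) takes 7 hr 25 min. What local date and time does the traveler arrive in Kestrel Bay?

Convert departure to UTC: 13:25 − 1:00 = 12:25 UTC on May 2.
Add 4 hours and 57 minutes leg 1 → 17:22 UTC.
Add 2 hours and 30 minutes layover in Anchorage → 19:52 UTC.
Add 5 hours and 42 minutes leg 2 → 01:34 UTC (May 3).
Add 1 hour and 50 minutes layover in Karachi → 03:24 UTC.
Add 3 hours and 23 minutes leg 3 → 06:47 UTC.
Add 2 hours and 25 minutes layover in Kabul → 09:12 UTC.
Add 7 hours and 25 minutes leg 4 → 16:37 UTC.
Kestrel Bay is UTC+6:30, so local arrival = 16:37 + 6:30 = 23:07 on May 3.

23:07 on May 3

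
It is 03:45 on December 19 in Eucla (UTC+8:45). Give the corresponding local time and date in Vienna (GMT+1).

In UTC: 03:45 − 8:45 = 19:00 on Dec 18.
Vienna is UTC+1:00: 19:00 + 1:00 = 20:00 on Dec 18.

20:00 on December 18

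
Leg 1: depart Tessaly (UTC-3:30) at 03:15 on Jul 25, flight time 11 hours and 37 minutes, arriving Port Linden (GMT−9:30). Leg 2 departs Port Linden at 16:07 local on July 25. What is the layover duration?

Convert departure to UTC: 03:15 + 3:30 = 06:45 UTC on Jul 25.
Add 11 hours 37 minutes flight time → 18:22 UTC.
Port Linden is UTC−9:30, so local arrival = 18:22 − 9:30 = 08:52 on Jul 25.
Layover = 16:07 − 08:52 = 7 hours 15 minutes.

7 hours 15 minutes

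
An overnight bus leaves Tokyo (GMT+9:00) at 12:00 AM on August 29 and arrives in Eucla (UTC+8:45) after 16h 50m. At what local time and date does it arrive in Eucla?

Convert departure to UTC: 12:00 AM − 9:00 = 3:00 PM UTC on Aug 28.
Add 16 hours and 50 minutes travel time → 7:50 AM UTC (Aug 29).
Eucla is UTC+8:45, so local arrival = 7:50 AM + 8:45 = 4:35 PM on Aug 29.

4:35 PM on August 29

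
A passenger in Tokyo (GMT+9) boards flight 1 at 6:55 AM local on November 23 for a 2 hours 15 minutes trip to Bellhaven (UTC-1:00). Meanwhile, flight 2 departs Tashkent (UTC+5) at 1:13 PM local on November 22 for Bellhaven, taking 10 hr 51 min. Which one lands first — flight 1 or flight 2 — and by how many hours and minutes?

Flight 1 in UTC: 6:55 AM − 9:00 = 9:55 PM on Nov 22.
+2 hours 15 minutes → arrive 12:10 AM UTC on Nov 23.
Flight 2 in UTC: 1:13 PM − 5:00 = 8:13 AM on Nov 22.
+10 hours and 51 minutes → arrive 7:04 PM UTC on Nov 22.
Flight 2 lands earlier by 5 hours 6 minutes.

the second, by 5 hours 6 minutes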